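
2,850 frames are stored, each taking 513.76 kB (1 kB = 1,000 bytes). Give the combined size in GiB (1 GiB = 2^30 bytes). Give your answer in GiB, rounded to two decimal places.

Total = 2,850 × 513.76 kB = 1,464,216 kB
= 1,464,216 × 1,000 bytes = 1,464,216,000 bytes
1 GiB = 1,073,741,824 bytes
1,464,216,000 / 1,073,741,824 = 1.36 GiB

1.36 GiB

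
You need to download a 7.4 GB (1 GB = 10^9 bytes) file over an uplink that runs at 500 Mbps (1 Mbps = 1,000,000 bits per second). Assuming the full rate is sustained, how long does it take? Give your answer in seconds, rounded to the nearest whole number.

118 seconds

7.4 GB = 7,400,000,000 bytes = 59,200,000,000 bits
500 Mbps = 500,000,000 bits/s
time = 59,200,000,000 / 500,000,000 = 118 s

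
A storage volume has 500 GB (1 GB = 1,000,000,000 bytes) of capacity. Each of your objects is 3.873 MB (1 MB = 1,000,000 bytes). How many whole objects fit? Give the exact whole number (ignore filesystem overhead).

129,098

Capacity: 500 GB = 500,000,000,000 bytes
Per item: 3.873 MB = 3,873,000 bytes
⌊500,000,000,000 / 3,873,000⌋ = 129,098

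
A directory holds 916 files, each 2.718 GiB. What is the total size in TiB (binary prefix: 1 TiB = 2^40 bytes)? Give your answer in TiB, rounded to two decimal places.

2.43 TiB

Total = 916 × 2.718 GiB = 2489.688 GiB
= 2489.688 × 1,073,741,824 bytes = 2,673,282,134,310.912 bytes
1 TiB = 1,099,511,627,776 bytes
2,673,282,134,310.912 / 1,099,511,627,776 = 2.43 TiB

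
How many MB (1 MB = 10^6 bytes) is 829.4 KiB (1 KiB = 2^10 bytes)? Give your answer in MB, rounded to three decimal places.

0.849 MB

829.4 KiB = 829.4 × 2^10 bytes = 849,305.6 bytes
1 MB = 10^6 bytes = 1,000,000 bytes
849,305.6 / 1,000,000 = 0.849 MB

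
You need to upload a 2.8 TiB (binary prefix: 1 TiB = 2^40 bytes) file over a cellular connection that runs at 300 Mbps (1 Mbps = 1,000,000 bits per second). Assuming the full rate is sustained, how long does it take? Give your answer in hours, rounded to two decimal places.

2.8 TiB = 3,078,632,557,772.8 bytes = 24,629,060,462,182.4 bits
300 Mbps = 300,000,000 bits/s
time = 24,629,060,462,182.4 / 300,000,000 = 82,096.8682 s
82,096.8682 s / 3600 = 22.80 hours

22.80 hours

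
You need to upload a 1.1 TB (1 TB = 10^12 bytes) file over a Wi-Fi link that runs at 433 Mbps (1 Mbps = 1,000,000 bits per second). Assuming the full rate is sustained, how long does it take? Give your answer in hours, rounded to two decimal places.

5.65 hours

1.1 TB = 1,100,000,000,000 bytes = 8,800,000,000,000 bits
433 Mbps = 433,000,000 bits/s
time = 8,800,000,000,000 / 433,000,000 = 20,323.3256 s
20,323.3256 s / 3600 = 5.65 hours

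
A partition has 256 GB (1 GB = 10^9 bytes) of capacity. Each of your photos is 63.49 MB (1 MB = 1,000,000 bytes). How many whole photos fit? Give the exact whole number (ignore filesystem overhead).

4,032

Capacity: 256 GB = 256,000,000,000 bytes
Per item: 63.49 MB = 63,490,000 bytes
⌊256,000,000,000 / 63,490,000⌋ = 4,032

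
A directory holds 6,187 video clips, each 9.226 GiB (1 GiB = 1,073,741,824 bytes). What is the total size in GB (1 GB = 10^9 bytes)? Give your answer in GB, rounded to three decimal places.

61,290.538 GB

Total = 6,187 × 9.226 GiB = 57081.262 GiB
= 57081.262 × 1,073,741,824 bytes = 61,290,538,376,101.888 bytes
1 GB = 1,000,000,000 bytes
61,290,538,376,101.888 / 1,000,000,000 = 61,290.538 GB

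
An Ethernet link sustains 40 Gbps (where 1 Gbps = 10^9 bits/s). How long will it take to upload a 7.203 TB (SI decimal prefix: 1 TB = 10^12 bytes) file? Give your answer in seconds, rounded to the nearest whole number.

7.203 TB = 7,203,000,000,000 bytes = 57,624,000,000,000 bits
40 Gbps = 40,000,000,000 bits/s
time = 57,624,000,000,000 / 40,000,000,000 = 1,441 s

1,441 seconds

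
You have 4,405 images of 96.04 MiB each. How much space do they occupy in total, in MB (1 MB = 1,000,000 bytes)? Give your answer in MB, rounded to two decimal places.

443,606.58 MB

Total = 4,405 × 96.04 MiB = 423056.2 MiB
= 423056.2 × 1,048,576 bytes = 443,606,577,971.2 bytes
1 MB = 1,000,000 bytes
443,606,577,971.2 / 1,000,000 = 443,606.58 MB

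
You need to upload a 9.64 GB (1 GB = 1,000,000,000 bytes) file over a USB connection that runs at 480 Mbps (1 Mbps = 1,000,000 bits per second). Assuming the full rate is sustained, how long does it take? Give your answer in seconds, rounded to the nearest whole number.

161 seconds

9.64 GB = 9,640,000,000 bytes = 77,120,000,000 bits
480 Mbps = 480,000,000 bits/s
time = 77,120,000,000 / 480,000,000 = 161 s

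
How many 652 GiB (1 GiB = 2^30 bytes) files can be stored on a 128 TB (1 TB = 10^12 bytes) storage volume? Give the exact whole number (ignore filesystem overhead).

Capacity: 128 TB = 128,000,000,000,000 bytes
Per item: 652 GiB = 700,079,669,248 bytes
⌊128,000,000,000,000 / 700,079,669,248⌋ = 182

182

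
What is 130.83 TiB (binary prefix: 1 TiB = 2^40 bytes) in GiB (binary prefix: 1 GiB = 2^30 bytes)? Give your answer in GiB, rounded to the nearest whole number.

133,970 GiB

130.83 TiB = 130.83 × 2^40 bytes = 143,849,106,261,934.08 bytes
1 GiB = 1,073,741,824 bytes
143,849,106,261,934.08 / 1,073,741,824 = 133,970 GiB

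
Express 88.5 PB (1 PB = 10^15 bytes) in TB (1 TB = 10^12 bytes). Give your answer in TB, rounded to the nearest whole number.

88.5 PB = 88.5 × 10^15 bytes = 88,500,000,000,000,000 bytes
1 TB = 1,000,000,000,000 bytes
88,500,000,000,000,000 / 1,000,000,000,000 = 88,500 TB

88,500 TB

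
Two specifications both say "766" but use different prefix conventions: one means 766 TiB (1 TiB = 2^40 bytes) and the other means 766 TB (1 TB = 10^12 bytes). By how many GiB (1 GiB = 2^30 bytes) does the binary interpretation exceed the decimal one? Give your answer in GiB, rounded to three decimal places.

70,990.908 GiB

766 TiB = 766 × 1,099,511,627,776 = 842,225,906,876,416 bytes
766 TB = 766 × 1,000,000,000,000 = 766,000,000,000,000 bytes
difference = 76,225,906,876,416 bytes
76,225,906,876,416 / 1,073,741,824 = 70,990.908 GiB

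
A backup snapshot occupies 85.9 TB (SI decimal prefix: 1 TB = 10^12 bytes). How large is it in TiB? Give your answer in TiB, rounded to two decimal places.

85.9 TB = 85.9 × 10^12 bytes = 85,900,000,000,000 bytes
1 TiB = 1,099,511,627,776 bytes
85,900,000,000,000 / 1,099,511,627,776 = 78.13 TiB

78.13 TiB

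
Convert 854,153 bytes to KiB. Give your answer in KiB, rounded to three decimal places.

854,153 bytes given.
1 KiB = 1,024 bytes
854,153 / 1,024 = 834.134 KiB

834.134 KiB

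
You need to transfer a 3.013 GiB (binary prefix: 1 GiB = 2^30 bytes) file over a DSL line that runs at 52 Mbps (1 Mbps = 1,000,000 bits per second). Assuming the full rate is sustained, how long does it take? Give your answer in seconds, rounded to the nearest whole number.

498 seconds

3.013 GiB = 3,235,184,115.712 bytes = 25,881,472,925.696 bits
52 Mbps = 52,000,000 bits/s
time = 25,881,472,925.696 / 52,000,000 = 498 s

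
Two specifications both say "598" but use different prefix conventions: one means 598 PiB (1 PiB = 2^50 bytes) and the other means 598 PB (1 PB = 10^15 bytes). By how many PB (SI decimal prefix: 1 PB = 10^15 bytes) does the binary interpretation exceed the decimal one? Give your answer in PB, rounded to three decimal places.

75.288 PB

598 PiB = 598 × 1,125,899,906,842,624 = 673,288,144,291,889,152 bytes
598 PB = 598 × 1,000,000,000,000,000 = 598,000,000,000,000,000 bytes
difference = 75,288,144,291,889,152 bytes
75,288,144,291,889,152 / 1,000,000,000,000,000 = 75.288 PB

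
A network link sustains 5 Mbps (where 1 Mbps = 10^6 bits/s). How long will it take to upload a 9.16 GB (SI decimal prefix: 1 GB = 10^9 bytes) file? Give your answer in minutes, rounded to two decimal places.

244.27 minutes

9.16 GB = 9,160,000,000 bytes = 73,280,000,000 bits
5 Mbps = 5,000,000 bits/s
time = 73,280,000,000 / 5,000,000 = 14,656.000 s
14,656.000 s / 60 = 244.27 minutes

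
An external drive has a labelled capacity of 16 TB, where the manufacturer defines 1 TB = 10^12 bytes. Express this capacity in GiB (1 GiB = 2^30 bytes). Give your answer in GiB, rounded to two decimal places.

16 TB = 16 × 10^12 bytes = 16,000,000,000,000 bytes
1 GiB = 1,073,741,824 bytes
16,000,000,000,000 / 1,073,741,824 = 14,901.16 GiB

14,901.16 GiB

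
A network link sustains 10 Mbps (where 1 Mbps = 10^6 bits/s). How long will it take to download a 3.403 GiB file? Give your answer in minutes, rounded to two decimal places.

48.72 minutes

3.403 GiB = 3,653,943,427.072 bytes = 29,231,547,416.576 bits
10 Mbps = 10,000,000 bits/s
time = 29,231,547,416.576 / 10,000,000 = 2,923.155 s
2,923.155 s / 60 = 48.72 minutes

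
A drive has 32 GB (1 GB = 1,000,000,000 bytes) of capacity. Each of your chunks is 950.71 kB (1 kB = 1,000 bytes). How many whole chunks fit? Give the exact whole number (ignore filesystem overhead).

33,659

Capacity: 32 GB = 32,000,000,000 bytes
Per item: 950.71 kB = 950,710 bytes
⌊32,000,000,000 / 950,710⌋ = 33,659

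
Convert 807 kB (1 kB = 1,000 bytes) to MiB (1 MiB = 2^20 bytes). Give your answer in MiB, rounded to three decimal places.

0.770 MiB

807 kB = 807 × 10^3 bytes = 807,000 bytes
1 MiB = 2^20 bytes = 1,048,576 bytes
807,000 / 1,048,576 = 0.770 MiB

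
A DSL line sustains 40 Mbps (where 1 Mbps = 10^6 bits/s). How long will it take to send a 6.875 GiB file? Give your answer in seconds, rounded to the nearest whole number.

1,476 seconds

6.875 GiB = 7,381,975,040 bytes = 59,055,800,320 bits
40 Mbps = 40,000,000 bits/s
time = 59,055,800,320 / 40,000,000 = 1,476 s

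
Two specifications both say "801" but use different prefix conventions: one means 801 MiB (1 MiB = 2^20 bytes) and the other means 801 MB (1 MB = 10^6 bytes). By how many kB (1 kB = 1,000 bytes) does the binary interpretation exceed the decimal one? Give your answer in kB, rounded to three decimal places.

38,909.376 kB

801 MiB = 801 × 1,048,576 = 839,909,376 bytes
801 MB = 801 × 1,000,000 = 801,000,000 bytes
difference = 38,909,376 bytes
38,909,376 / 1,000 = 38,909.376 kB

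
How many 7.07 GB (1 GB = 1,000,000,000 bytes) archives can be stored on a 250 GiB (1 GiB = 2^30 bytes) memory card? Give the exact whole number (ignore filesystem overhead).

Capacity: 250 GiB = 268,435,456,000 bytes
Per item: 7.07 GB = 7,070,000,000 bytes
⌊268,435,456,000 / 7,070,000,000⌋ = 37

37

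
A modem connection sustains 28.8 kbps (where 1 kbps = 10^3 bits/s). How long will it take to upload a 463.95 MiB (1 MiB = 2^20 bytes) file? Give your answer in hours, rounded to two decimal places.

463.95 MiB = 486,486,835.2 bytes = 3,891,894,681.6 bits
28.8 kbps = 28,800 bits/s
time = 3,891,894,681.6 / 28,800 = 135,135.2320 s
135,135.2320 s / 3600 = 37.54 hours

37.54 hours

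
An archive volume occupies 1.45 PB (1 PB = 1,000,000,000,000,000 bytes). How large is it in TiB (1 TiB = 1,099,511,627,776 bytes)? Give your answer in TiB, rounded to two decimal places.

1,318.77 TiB

1.45 PB = 1.45 × 10^15 bytes = 1,450,000,000,000,000 bytes
1 TiB = 1,099,511,627,776 bytes
1,450,000,000,000,000 / 1,099,511,627,776 = 1,318.77 TiB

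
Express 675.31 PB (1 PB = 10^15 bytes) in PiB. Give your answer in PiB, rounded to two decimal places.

599.80 PiB

675.31 PB = 675.31 × 10^15 bytes = 675,310,000,000,000,000 bytes
1 PiB = 2^50 bytes = 1,125,899,906,842,624 bytes
675,310,000,000,000,000 / 1,125,899,906,842,624 = 599.80 PiB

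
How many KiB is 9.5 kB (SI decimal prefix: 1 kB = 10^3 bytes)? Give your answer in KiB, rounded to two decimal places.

9.5 kB = 9.5 × 10^3 bytes = 9,500 bytes
1 KiB = 1,024 bytes
9,500 / 1,024 = 9.28 KiB

9.28 KiB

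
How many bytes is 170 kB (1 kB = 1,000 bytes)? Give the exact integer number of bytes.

170,000 bytes

170 × 1,000 = 170,000 bytes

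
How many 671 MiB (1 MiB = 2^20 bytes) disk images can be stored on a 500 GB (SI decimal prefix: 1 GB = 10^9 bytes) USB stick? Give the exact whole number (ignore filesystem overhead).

710

Capacity: 500 GB = 500,000,000,000 bytes
Per item: 671 MiB = 703,594,496 bytes
⌊500,000,000,000 / 703,594,496⌋ = 710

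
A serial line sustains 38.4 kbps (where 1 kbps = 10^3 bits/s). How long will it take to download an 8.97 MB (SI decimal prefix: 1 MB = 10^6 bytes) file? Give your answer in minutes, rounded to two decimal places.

31.15 minutes

8.97 MB = 8,970,000 bytes = 71,760,000 bits
38.4 kbps = 38,400 bits/s
time = 71,760,000 / 38,400 = 1,868.750 s
1,868.750 s / 60 = 31.15 minutes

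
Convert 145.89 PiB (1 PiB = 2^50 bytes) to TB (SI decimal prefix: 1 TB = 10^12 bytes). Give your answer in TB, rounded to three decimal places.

145.89 PiB × 1,125,899,906,842,624 bytes/PiB = 164,257,537,409,270,415.36 bytes
1 TB = 10^12 bytes = 1,000,000,000,000 bytes
164,257,537,409,270,415.36 / 1,000,000,000,000 = 164,257.537 TB

164,257.537 TB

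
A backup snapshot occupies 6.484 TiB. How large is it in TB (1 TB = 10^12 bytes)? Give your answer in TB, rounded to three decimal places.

7.129 TB

6.484 TiB = 6.484 × 2^40 bytes = 7,129,233,394,499.584 bytes
1 TB = 10^12 bytes = 1,000,000,000,000 bytes
7,129,233,394,499.584 / 1,000,000,000,000 = 7.129 TB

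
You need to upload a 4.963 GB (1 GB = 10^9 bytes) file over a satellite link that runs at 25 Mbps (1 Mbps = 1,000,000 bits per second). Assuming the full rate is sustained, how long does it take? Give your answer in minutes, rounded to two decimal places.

4.963 GB = 4,963,000,000 bytes = 39,704,000,000 bits
25 Mbps = 25,000,000 bits/s
time = 39,704,000,000 / 25,000,000 = 1,588.160 s
1,588.160 s / 60 = 26.47 minutes

26.47 minutes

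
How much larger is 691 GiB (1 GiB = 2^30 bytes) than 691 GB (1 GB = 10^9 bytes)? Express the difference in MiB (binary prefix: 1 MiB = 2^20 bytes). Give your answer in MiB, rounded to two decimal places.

691 GiB = 691 × 1,073,741,824 = 741,955,600,384 bytes
691 GB = 691 × 1,000,000,000 = 691,000,000,000 bytes
difference = 50,955,600,384 bytes
50,955,600,384 / 1,048,576 = 48,595.05 MiB

48,595.05 MiB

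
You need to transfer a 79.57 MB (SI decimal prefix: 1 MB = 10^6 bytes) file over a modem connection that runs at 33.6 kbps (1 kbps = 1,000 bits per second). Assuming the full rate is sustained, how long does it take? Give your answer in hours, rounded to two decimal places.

5.26 hours

79.57 MB = 79,570,000 bytes = 636,560,000 bits
33.6 kbps = 33,600 bits/s
time = 636,560,000 / 33,600 = 18,945.2381 s
18,945.2381 s / 3600 = 5.26 hours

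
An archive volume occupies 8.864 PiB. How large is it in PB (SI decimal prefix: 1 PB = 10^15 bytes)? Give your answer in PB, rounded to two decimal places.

9.98 PB

8.864 PiB × 1,125,899,906,842,624 bytes/PiB = 9,979,976,774,253,019.136 bytes
1 PB = 10^15 bytes = 1,000,000,000,000,000 bytes
9,979,976,774,253,019.136 / 1,000,000,000,000,000 = 9.98 PB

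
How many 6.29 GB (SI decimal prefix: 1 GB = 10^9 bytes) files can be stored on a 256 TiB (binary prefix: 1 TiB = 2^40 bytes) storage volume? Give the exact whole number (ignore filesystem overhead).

Capacity: 256 TiB = 281,474,976,710,656 bytes
Per item: 6.29 GB = 6,290,000,000 bytes
⌊281,474,976,710,656 / 6,290,000,000⌋ = 44,749

44,749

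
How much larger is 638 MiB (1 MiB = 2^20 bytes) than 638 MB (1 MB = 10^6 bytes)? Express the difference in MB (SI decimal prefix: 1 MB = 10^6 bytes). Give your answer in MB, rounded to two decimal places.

638 MiB = 638 × 1,048,576 = 668,991,488 bytes
638 MB = 638 × 1,000,000 = 638,000,000 bytes
difference = 30,991,488 bytes
30,991,488 / 1,000,000 = 30.99 MB

30.99 MB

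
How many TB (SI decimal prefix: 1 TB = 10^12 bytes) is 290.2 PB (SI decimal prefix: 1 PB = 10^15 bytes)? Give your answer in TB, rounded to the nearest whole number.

290.2 PB = 290.2 × 10^15 bytes = 290,200,000,000,000,000 bytes
1 TB = 10^12 bytes = 1,000,000,000,000 bytes
290,200,000,000,000,000 / 1,000,000,000,000 = 290,200 TB

290,200 TB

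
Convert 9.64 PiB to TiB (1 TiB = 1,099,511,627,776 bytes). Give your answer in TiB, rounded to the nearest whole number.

9.64 PiB × 1,125,899,906,842,624 bytes/PiB = 10,853,675,101,962,895.36 bytes
1 TiB = 1,099,511,627,776 bytes
10,853,675,101,962,895.36 / 1,099,511,627,776 = 9,871 TiB

9,871 TiB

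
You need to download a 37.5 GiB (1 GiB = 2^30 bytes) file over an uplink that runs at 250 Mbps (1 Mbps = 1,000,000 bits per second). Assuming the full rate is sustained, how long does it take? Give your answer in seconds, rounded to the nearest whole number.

1,288 seconds

37.5 GiB = 40,265,318,400 bytes = 322,122,547,200 bits
250 Mbps = 250,000,000 bits/s
time = 322,122,547,200 / 250,000,000 = 1,288 s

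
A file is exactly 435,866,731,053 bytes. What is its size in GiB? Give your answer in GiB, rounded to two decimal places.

435,866,731,053 bytes given.
1 GiB = 2^30 bytes = 1,073,741,824 bytes
435,866,731,053 / 1,073,741,824 = 405.93 GiB

405.93 GiB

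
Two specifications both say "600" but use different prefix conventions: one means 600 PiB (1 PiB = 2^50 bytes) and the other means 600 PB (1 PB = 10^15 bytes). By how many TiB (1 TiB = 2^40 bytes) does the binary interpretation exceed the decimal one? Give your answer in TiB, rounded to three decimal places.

68,703.179 TiB

600 PiB = 600 × 1,125,899,906,842,624 = 675,539,944,105,574,400 bytes
600 PB = 600 × 1,000,000,000,000,000 = 600,000,000,000,000,000 bytes
difference = 75,539,944,105,574,400 bytes
75,539,944,105,574,400 / 1,099,511,627,776 = 68,703.179 TiB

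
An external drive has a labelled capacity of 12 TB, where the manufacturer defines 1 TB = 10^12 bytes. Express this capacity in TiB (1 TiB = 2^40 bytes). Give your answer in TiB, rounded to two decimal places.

10.91 TiB

12 TB = 12 × 10^12 bytes = 12,000,000,000,000 bytes
1 TiB = 2^40 bytes = 1,099,511,627,776 bytes
12,000,000,000,000 / 1,099,511,627,776 = 10.91 TiB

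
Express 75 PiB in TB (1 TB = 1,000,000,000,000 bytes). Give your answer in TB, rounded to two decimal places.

84,442.49 TB

75 PiB = 75 × 2^50 bytes = 84,442,493,013,196,800 bytes
1 TB = 1,000,000,000,000 bytes
84,442,493,013,196,800 / 1,000,000,000,000 = 84,442.49 TB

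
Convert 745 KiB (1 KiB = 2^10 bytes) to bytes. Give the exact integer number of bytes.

762,880 bytes

745 × 1,024 = 762,880 bytes  (1 KiB = 2^10 bytes)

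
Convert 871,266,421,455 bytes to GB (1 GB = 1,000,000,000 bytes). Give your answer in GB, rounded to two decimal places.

871,266,421,455 bytes given.
1 GB = 10^9 bytes = 1,000,000,000 bytes
871,266,421,455 / 1,000,000,000 = 871.27 GB

871.27 GB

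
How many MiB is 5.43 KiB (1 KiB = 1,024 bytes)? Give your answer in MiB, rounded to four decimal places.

0.0053 MiB

5.43 KiB × 1,024 bytes/KiB = 5,560.32 bytes
1 MiB = 1,048,576 bytes
5,560.32 / 1,048,576 = 0.0053 MiB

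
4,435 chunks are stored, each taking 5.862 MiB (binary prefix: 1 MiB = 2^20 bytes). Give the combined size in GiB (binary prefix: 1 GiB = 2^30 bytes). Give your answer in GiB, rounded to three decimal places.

Total = 4,435 × 5.862 MiB = 25997.97 MiB
= 25997.97 × 1,048,576 bytes = 27,260,847,390.72 bytes
1 GiB = 1,073,741,824 bytes
27,260,847,390.72 / 1,073,741,824 = 25.389 GiB

25.389 GiB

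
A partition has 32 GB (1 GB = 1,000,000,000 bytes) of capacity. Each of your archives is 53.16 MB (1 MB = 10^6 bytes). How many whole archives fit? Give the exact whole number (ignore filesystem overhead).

Capacity: 32 GB = 32,000,000,000 bytes
Per item: 53.16 MB = 53,160,000 bytes
⌊32,000,000,000 / 53,160,000⌋ = 601

601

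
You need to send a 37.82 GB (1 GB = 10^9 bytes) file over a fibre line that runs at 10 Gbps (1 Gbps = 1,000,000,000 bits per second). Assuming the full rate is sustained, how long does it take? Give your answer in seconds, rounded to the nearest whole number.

37.82 GB = 37,820,000,000 bytes = 302,560,000,000 bits
10 Gbps = 10,000,000,000 bits/s
time = 302,560,000,000 / 10,000,000,000 = 30 s

30 seconds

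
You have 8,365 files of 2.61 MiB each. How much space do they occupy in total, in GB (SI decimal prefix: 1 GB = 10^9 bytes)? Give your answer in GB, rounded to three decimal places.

22.893 GB

Total = 8,365 × 2.61 MiB = 21832.65 MiB
= 21832.65 × 1,048,576 bytes = 22,893,192,806.4 bytes
1 GB = 1,000,000,000 bytes
22,893,192,806.4 / 1,000,000,000 = 22.893 GB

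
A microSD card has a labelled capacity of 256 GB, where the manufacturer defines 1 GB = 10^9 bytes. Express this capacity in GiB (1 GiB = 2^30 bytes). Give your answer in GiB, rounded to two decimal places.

238.42 GiB

256 GB × 1,000,000,000 bytes/GB = 256,000,000,000 bytes
1 GiB = 2^30 bytes = 1,073,741,824 bytes
256,000,000,000 / 1,073,741,824 = 238.42 GiB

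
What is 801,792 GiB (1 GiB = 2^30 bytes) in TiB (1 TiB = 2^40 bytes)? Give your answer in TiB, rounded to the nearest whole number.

801,792 GiB = 801,792 × 2^30 bytes = 860,917,604,548,608 bytes
1 TiB = 1,099,511,627,776 bytes
860,917,604,548,608 / 1,099,511,627,776 = 783 TiB

783 TiB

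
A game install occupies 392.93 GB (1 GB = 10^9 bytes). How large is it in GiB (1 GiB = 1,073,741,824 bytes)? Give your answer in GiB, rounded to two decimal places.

365.94 GiB

392.93 GB = 392.93 × 10^9 bytes = 392,930,000,000 bytes
1 GiB = 1,073,741,824 bytes
392,930,000,000 / 1,073,741,824 = 365.94 GiB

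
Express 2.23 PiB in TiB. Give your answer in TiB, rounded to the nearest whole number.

2,284 TiB

2.23 PiB = 2.23 × 2^50 bytes = 2,510,756,792,259,051.52 bytes
1 TiB = 2^40 bytes = 1,099,511,627,776 bytes
2,510,756,792,259,051.52 / 1,099,511,627,776 = 2,284 TiB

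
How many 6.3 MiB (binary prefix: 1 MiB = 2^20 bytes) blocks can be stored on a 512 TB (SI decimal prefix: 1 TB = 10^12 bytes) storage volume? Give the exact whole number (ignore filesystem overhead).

Capacity: 512 TB = 512,000,000,000,000 bytes
Per item: 6.3 MiB = 6,606,028.8 bytes
⌊512,000,000,000,000 / 6,606,028.8⌋ = 77,504,960

77,504,960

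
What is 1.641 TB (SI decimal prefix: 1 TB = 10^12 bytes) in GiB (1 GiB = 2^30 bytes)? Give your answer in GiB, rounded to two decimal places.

1.641 TB = 1.641 × 10^12 bytes = 1,641,000,000,000 bytes
1 GiB = 2^30 bytes = 1,073,741,824 bytes
1,641,000,000,000 / 1,073,741,824 = 1,528.30 GiB

1,528.30 GiB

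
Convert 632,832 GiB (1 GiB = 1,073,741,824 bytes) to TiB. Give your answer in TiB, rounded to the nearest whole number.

618 TiB

632,832 GiB × 1,073,741,824 bytes/GiB = 679,498,185,965,568 bytes
1 TiB = 1,099,511,627,776 bytes
679,498,185,965,568 / 1,099,511,627,776 = 618 TiB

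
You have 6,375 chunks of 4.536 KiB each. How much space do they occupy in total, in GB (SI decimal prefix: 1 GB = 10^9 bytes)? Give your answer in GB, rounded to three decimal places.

0.030 GB

Total = 6,375 × 4.536 KiB = 28,917 KiB
= 28,917 × 1,024 bytes = 29,611,008 bytes
1 GB = 1,000,000,000 bytes
29,611,008 / 1,000,000,000 = 0.030 GB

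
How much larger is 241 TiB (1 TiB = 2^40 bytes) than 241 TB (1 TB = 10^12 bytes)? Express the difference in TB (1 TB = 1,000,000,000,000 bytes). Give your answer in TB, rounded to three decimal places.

23.982 TB

241 TiB = 241 × 1,099,511,627,776 = 264,982,302,294,016 bytes
241 TB = 241 × 1,000,000,000,000 = 241,000,000,000,000 bytes
difference = 23,982,302,294,016 bytes
23,982,302,294,016 / 1,000,000,000,000 = 23.982 TB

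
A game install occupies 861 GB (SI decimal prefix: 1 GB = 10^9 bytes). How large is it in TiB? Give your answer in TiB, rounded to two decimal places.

861 GB = 861 × 10^9 bytes = 861,000,000,000 bytes
1 TiB = 1,099,511,627,776 bytes
861,000,000,000 / 1,099,511,627,776 = 0.78 TiB

0.78 TiB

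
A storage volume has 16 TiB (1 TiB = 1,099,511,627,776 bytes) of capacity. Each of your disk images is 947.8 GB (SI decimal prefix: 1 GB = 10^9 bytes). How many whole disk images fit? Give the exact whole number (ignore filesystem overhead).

18

Capacity: 16 TiB = 17,592,186,044,416 bytes
Per item: 947.8 GB = 947,800,000,000 bytes
⌊17,592,186,044,416 / 947,800,000,000⌋ = 18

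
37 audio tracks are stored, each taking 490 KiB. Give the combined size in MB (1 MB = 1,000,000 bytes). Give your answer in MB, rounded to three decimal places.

18.565 MB

Total = 37 × 490 KiB = 18,130 KiB
= 18,130 × 1,024 bytes = 18,565,120 bytes
1 MB = 1,000,000 bytes
18,565,120 / 1,000,000 = 18.565 MB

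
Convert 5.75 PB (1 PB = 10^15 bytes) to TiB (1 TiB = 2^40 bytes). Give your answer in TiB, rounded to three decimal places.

5,229.595 TiB

5.75 PB × 1,000,000,000,000,000 bytes/PB = 5,750,000,000,000,000 bytes
1 TiB = 1,099,511,627,776 bytes
5,750,000,000,000,000 / 1,099,511,627,776 = 5,229.595 TiB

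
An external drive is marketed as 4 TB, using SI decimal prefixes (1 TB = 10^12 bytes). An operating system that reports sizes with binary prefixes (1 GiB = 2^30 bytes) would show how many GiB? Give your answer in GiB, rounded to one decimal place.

4 TB = 4 × 10^12 bytes = 4,000,000,000,000 bytes
1 GiB = 1,073,741,824 bytes
4,000,000,000,000 / 1,073,741,824 = 3,725.3 GiB

3,725.3 GiB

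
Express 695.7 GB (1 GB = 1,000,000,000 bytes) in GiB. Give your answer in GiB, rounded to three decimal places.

695.7 GB = 695.7 × 10^9 bytes = 695,700,000,000 bytes
1 GiB = 2^30 bytes = 1,073,741,824 bytes
695,700,000,000 / 1,073,741,824 = 647.921 GiB

647.921 GiB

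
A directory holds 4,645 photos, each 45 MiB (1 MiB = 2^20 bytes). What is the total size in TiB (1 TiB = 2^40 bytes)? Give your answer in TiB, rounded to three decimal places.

0.199 TiB

Total = 4,645 × 45 MiB = 209,025 MiB
= 209,025 × 1,048,576 bytes = 219,178,598,400 bytes
1 TiB = 1,099,511,627,776 bytes
219,178,598,400 / 1,099,511,627,776 = 0.199 TiB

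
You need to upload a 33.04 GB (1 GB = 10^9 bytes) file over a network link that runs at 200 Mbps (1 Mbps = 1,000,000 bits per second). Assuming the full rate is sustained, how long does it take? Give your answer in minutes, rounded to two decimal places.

33.04 GB = 33,040,000,000 bytes = 264,320,000,000 bits
200 Mbps = 200,000,000 bits/s
time = 264,320,000,000 / 200,000,000 = 1,321.600 s
1,321.600 s / 60 = 22.03 minutes

22.03 minutes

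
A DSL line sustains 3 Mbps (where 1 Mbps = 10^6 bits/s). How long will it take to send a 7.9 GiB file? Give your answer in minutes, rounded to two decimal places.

377.00 minutes

7.9 GiB = 8,482,560,409.6 bytes = 67,860,483,276.8 bits
3 Mbps = 3,000,000 bits/s
time = 67,860,483,276.8 / 3,000,000 = 22,620.161 s
22,620.161 s / 60 = 377.00 minutes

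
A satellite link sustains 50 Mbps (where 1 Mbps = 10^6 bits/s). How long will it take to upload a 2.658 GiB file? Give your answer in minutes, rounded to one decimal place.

7.6 minutes

2.658 GiB = 2,854,005,768.192 bytes = 22,832,046,145.536 bits
50 Mbps = 50,000,000 bits/s
time = 22,832,046,145.536 / 50,000,000 = 456.64 s
456.64 s / 60 = 7.6 minutes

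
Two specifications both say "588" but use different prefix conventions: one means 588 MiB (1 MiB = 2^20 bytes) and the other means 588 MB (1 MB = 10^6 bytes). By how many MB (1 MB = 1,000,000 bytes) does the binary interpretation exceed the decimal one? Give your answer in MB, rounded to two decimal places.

28.56 MB

588 MiB = 588 × 1,048,576 = 616,562,688 bytes
588 MB = 588 × 1,000,000 = 588,000,000 bytes
difference = 28,562,688 bytes
28,562,688 / 1,000,000 = 28.56 MB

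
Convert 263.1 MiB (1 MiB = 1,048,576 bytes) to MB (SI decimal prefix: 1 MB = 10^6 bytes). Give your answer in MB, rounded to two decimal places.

263.1 MiB = 263.1 × 2^20 bytes = 275,880,345.6 bytes
1 MB = 1,000,000 bytes
275,880,345.6 / 1,000,000 = 275.88 MB

275.88 MB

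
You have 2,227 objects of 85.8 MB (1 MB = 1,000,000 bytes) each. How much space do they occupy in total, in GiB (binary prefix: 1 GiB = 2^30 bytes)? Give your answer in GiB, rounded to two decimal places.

Total = 2,227 × 85.8 MB = 191076.6 MB
= 191076.6 × 1,000,000 bytes = 191,076,600,000 bytes
1 GiB = 1,073,741,824 bytes
191,076,600,000 / 1,073,741,824 = 177.95 GiB

177.95 GiB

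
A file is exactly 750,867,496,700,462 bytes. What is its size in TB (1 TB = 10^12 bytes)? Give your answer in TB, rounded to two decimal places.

750,867,496,700,462 bytes given.
1 TB = 10^12 bytes = 1,000,000,000,000 bytes
750,867,496,700,462 / 1,000,000,000,000 = 750.87 TB

750.87 TB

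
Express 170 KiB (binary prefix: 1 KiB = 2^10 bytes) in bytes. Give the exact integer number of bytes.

170 × 1,024 = 174,080 bytes

174,080 bytes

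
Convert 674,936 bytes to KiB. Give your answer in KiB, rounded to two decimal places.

659.12 KiB

674,936 bytes given.
1 KiB = 1,024 bytes
674,936 / 1,024 = 659.12 KiB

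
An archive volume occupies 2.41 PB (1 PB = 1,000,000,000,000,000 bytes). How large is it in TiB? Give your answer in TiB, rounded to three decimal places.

2.41 PB × 1,000,000,000,000,000 bytes/PB = 2,410,000,000,000,000 bytes
1 TiB = 2^40 bytes = 1,099,511,627,776 bytes
2,410,000,000,000,000 / 1,099,511,627,776 = 2,191.882 TiB

2,191.882 TiB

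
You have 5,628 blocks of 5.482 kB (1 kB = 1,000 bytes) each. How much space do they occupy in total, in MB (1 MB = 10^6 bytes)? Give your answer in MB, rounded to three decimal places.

Total = 5,628 × 5.482 kB = 30852.696 kB
= 30852.696 × 1,000 bytes = 30,852,696 bytes
1 MB = 1,000,000 bytes
30,852,696 / 1,000,000 = 30.853 MB

30.853 MB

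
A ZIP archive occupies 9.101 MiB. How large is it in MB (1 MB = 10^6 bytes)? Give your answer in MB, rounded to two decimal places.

9.101 MiB = 9.101 × 2^20 bytes = 9,543,090.176 bytes
1 MB = 10^6 bytes = 1,000,000 bytes
9,543,090.176 / 1,000,000 = 9.54 MB

9.54 MB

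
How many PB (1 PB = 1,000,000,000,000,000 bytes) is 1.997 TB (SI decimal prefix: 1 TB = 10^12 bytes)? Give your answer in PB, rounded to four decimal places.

0.0020 PB

1.997 TB × 1,000,000,000,000 bytes/TB = 1,997,000,000,000 bytes
1 PB = 10^15 bytes = 1,000,000,000,000,000 bytes
1,997,000,000,000 / 1,000,000,000,000,000 = 0.0020 PB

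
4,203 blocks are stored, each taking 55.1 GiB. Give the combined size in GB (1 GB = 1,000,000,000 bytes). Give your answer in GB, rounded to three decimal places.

248,662.822 GB

Total = 4,203 × 55.1 GiB = 231585.3 GiB
= 231585.3 × 1,073,741,824 bytes = 248,662,822,433,587.2 bytes
1 GB = 1,000,000,000 bytes
248,662,822,433,587.2 / 1,000,000,000 = 248,662.822 GB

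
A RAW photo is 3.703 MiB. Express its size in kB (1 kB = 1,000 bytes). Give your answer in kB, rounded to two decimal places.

3.703 MiB = 3.703 × 2^20 bytes = 3,882,876.928 bytes
1 kB = 1,000 bytes
3,882,876.928 / 1,000 = 3,882.88 kB

3,882.88 kB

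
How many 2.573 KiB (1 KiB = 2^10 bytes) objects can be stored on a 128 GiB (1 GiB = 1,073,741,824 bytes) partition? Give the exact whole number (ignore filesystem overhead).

Capacity: 128 GiB = 137,438,953,472 bytes
Per item: 2.573 KiB = 2,634.752 bytes
⌊137,438,953,472 / 2,634.752⌋ = 52,163,905

52,163,905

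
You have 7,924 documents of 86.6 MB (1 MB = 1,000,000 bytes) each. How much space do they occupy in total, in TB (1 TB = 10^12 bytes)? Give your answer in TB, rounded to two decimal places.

0.69 TB

Total = 7,924 × 86.6 MB = 686218.4 MB
= 686218.4 × 1,000,000 bytes = 686,218,400,000 bytes
1 TB = 1,000,000,000,000 bytes
686,218,400,000 / 1,000,000,000,000 = 0.69 TB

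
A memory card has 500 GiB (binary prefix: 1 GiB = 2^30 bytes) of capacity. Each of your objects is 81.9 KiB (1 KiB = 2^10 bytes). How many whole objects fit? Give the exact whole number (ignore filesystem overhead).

6,401,562

Capacity: 500 GiB = 536,870,912,000 bytes
Per item: 81.9 KiB = 83,865.6 bytes
⌊536,870,912,000 / 83,865.6⌋ = 6,401,562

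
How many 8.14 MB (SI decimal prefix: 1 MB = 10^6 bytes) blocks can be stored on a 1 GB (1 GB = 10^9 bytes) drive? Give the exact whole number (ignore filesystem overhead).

Capacity: 1 GB = 1,000,000,000 bytes
Per item: 8.14 MB = 8,140,000 bytes
⌊1,000,000,000 / 8,140,000⌋ = 122

122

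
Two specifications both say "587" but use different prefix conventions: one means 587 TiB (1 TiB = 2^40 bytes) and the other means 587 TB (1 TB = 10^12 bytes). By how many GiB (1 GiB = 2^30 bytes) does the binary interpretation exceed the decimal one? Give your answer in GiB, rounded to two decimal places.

54,401.65 GiB

587 TiB = 587 × 1,099,511,627,776 = 645,413,325,504,512 bytes
587 TB = 587 × 1,000,000,000,000 = 587,000,000,000,000 bytes
difference = 58,413,325,504,512 bytes
58,413,325,504,512 / 1,073,741,824 = 54,401.65 GiB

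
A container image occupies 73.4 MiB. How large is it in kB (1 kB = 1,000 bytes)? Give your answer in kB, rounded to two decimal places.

73.4 MiB = 73.4 × 2^20 bytes = 76,965,478.4 bytes
1 kB = 10^3 bytes = 1,000 bytes
76,965,478.4 / 1,000 = 76,965.48 kB

76,965.48 kB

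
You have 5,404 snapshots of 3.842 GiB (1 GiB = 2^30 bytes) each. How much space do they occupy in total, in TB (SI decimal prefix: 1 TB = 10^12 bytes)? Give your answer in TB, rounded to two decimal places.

22.29 TB

Total = 5,404 × 3.842 GiB = 20762.168 GiB
= 20762.168 × 1,073,741,824 bytes = 22,293,208,138,514.432 bytes
1 TB = 1,000,000,000,000 bytes
22,293,208,138,514.432 / 1,000,000,000,000 = 22.29 TB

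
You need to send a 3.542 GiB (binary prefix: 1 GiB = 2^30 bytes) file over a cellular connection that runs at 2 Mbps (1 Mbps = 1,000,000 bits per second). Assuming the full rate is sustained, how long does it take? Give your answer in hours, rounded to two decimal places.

4.23 hours

3.542 GiB = 3,803,193,540.608 bytes = 30,425,548,324.864 bits
2 Mbps = 2,000,000 bits/s
time = 30,425,548,324.864 / 2,000,000 = 15,212.7742 s
15,212.7742 s / 3600 = 4.23 hours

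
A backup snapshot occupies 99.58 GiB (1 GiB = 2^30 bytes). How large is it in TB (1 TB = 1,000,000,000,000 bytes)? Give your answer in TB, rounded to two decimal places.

0.11 TB

99.58 GiB × 1,073,741,824 bytes/GiB = 106,923,210,833.92 bytes
1 TB = 1,000,000,000,000 bytes
106,923,210,833.92 / 1,000,000,000,000 = 0.11 TB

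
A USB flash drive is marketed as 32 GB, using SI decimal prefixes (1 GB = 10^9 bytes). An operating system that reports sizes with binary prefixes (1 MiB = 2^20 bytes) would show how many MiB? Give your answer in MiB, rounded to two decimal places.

32 GB = 32 × 10^9 bytes = 32,000,000,000 bytes
1 MiB = 1,048,576 bytes
32,000,000,000 / 1,048,576 = 30,517.58 MiB

30,517.58 MiB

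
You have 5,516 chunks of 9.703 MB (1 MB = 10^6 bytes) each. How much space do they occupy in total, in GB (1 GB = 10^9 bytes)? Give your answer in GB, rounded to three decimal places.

53.522 GB

Total = 5,516 × 9.703 MB = 53521.748 MB
= 53521.748 × 1,000,000 bytes = 53,521,748,000 bytes
1 GB = 1,000,000,000 bytes
53,521,748,000 / 1,000,000,000 = 53.522 GB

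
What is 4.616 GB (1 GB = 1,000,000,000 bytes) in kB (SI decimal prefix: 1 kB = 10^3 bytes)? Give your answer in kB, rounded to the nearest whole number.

4.616 GB × 1,000,000,000 bytes/GB = 4,616,000,000 bytes
1 kB = 1,000 bytes
4,616,000,000 / 1,000 = 4,616,000 kB

4,616,000 kB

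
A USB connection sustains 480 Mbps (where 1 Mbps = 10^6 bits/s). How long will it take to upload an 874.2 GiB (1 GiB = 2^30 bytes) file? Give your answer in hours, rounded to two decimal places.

4.35 hours

874.2 GiB = 938,665,102,540.8 bytes = 7,509,320,820,326.4 bits
480 Mbps = 480,000,000 bits/s
time = 7,509,320,820,326.4 / 480,000,000 = 15,644.4184 s
15,644.4184 s / 3600 = 4.35 hours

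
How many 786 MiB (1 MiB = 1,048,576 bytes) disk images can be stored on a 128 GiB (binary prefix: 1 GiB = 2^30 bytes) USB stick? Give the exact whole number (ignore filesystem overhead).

166

Capacity: 128 GiB = 137,438,953,472 bytes
Per item: 786 MiB = 824,180,736 bytes
⌊137,438,953,472 / 824,180,736⌋ = 166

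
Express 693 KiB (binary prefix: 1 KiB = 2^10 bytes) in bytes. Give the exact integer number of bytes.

709,632 bytes

693 × 1,024 = 709,632 bytes  (1 KiB = 2^10 bytes)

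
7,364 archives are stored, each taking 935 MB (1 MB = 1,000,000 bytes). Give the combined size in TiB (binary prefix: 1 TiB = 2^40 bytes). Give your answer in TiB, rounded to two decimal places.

6.26 TiB

Total = 7,364 × 935 MB = 6,885,340 MB
= 6,885,340 × 1,000,000 bytes = 6,885,340,000,000 bytes
1 TiB = 1,099,511,627,776 bytes
6,885,340,000,000 / 1,099,511,627,776 = 6.26 TiB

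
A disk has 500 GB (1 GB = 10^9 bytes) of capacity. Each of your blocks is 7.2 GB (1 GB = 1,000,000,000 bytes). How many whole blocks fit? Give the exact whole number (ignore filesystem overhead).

69

Capacity: 500 GB = 500,000,000,000 bytes
Per item: 7.2 GB = 7,200,000,000 bytes
⌊500,000,000,000 / 7,200,000,000⌋ = 69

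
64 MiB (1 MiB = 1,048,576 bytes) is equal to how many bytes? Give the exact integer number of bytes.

64 × 1,048,576 = 67,108,864 bytes  (1 MiB = 2^20 bytes)

67,108,864 bytes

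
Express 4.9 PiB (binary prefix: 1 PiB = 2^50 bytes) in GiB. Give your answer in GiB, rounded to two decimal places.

5,138,022.40 GiB

4.9 PiB = 4.9 × 2^50 bytes = 5,516,909,543,528,857.6 bytes
1 GiB = 2^30 bytes = 1,073,741,824 bytes
5,516,909,543,528,857.6 / 1,073,741,824 = 5,138,022.40 GiB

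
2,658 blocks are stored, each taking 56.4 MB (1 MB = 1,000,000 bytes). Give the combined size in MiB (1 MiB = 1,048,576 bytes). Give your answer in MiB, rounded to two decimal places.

142,966.46 MiB

Total = 2,658 × 56.4 MB = 149911.2 MB
= 149911.2 × 1,000,000 bytes = 149,911,200,000 bytes
1 MiB = 1,048,576 bytes
149,911,200,000 / 1,048,576 = 142,966.46 MiB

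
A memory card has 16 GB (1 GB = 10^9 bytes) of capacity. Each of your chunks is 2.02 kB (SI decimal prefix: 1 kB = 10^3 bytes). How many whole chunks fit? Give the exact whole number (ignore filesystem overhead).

Capacity: 16 GB = 16,000,000,000 bytes
Per item: 2.02 kB = 2,020 bytes
⌊16,000,000,000 / 2,020⌋ = 7,920,792

7,920,792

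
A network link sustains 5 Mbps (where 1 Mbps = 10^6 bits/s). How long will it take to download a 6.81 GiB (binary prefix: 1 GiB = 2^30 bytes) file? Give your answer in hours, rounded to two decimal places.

3.25 hours

6.81 GiB = 7,312,181,821.44 bytes = 58,497,454,571.52 bits
5 Mbps = 5,000,000 bits/s
time = 58,497,454,571.52 / 5,000,000 = 11,699.4909 s
11,699.4909 s / 3600 = 3.25 hours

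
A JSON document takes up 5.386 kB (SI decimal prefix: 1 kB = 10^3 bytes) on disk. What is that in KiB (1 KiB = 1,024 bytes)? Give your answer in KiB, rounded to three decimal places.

5.386 kB = 5.386 × 10^3 bytes = 5,386 bytes
1 KiB = 2^10 bytes = 1,024 bytes
5,386 / 1,024 = 5.260 KiB

5.260 KiB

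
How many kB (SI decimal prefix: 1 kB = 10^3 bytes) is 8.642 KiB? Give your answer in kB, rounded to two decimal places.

8.85 kB

8.642 KiB = 8.642 × 2^10 bytes = 8,849.408 bytes
1 kB = 1,000 bytes
8,849.408 / 1,000 = 8.85 kB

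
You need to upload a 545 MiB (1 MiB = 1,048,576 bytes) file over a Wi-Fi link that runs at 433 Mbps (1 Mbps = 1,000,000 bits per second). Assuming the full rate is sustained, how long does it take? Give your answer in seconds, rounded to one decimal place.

545 MiB = 571,473,920 bytes = 4,571,791,360 bits
433 Mbps = 433,000,000 bits/s
time = 4,571,791,360 / 433,000,000 = 10.6 s

10.6 seconds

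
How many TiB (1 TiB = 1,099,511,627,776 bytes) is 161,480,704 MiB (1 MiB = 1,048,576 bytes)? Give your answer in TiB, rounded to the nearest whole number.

161,480,704 MiB = 161,480,704 × 2^20 bytes = 169,324,790,677,504 bytes
1 TiB = 2^40 bytes = 1,099,511,627,776 bytes
169,324,790,677,504 / 1,099,511,627,776 = 154 TiB

154 TiB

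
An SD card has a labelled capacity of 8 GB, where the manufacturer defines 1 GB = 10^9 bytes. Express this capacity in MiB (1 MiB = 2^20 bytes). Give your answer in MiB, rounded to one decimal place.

8 GB = 8 × 10^9 bytes = 8,000,000,000 bytes
1 MiB = 1,048,576 bytes
8,000,000,000 / 1,048,576 = 7,629.4 MiB

7,629.4 MiB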